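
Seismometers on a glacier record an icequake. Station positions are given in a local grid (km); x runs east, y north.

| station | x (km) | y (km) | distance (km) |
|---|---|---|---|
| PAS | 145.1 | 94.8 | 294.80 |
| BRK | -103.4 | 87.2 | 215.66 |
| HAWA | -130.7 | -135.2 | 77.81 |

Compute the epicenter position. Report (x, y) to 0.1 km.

(-53.9, -122.7)

Circle about each station: (x − 145.1)² + (y − 94.8)² = 294.80²; (x + 103.4)² + (y − 87.2)² = 215.66²; (x + 130.7)² + (y + 135.2)² = 77.81².
Subtracting the PAS equation from the BRK and HAWA equations removes the quadratic terms:
-497.0 x − 15.2 y = 28652.15
-551.6 x − 460.0 y = 86173.12
Solving the 2×2 system: x ≈ -53.9, y ≈ -122.7 km.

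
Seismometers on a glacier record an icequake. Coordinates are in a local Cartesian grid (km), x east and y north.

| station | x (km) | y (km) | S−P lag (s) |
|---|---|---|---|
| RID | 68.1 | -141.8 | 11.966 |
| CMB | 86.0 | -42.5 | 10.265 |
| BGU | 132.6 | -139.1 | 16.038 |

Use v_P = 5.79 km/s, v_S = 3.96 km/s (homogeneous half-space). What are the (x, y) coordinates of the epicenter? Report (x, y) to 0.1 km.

Distance from S−P lag: d = Δt · v_P v_S / (v_P − v_S) = Δt · (5.79·3.96)/(5.79−3.96) ≈ 12.5292·Δt.
So d_RID = 149.92, d_CMB = 128.61, d_BGU = 200.94 km.
Circle about each station: (x − 68.1)² + (y + 141.8)² = 149.92²; (x − 86.0)² + (y + 42.5)² = 128.61²; (x − 132.6)² + (y + 139.1)² = 200.94².
Subtracting the RID equation from the CMB and BGU equations removes the quadratic terms:
35.8 x + 198.6 y = -9607.13
129.0 x + 5.4 y = -5714.16
Solving the 2×2 system: x ≈ -42.6, y ≈ -40.7 km.

x ≈ -42.6 km, y ≈ -40.7 km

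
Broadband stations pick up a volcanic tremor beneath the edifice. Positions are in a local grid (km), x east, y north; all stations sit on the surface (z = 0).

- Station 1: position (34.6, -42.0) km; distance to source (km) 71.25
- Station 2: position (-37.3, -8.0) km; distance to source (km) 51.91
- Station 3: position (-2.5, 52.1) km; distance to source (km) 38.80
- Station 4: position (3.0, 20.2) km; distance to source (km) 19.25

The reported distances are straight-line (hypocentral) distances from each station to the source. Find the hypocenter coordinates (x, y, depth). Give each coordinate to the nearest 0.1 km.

x ≈ 2.8 km, y ≈ 18.8 km, depth ≈ 19.2 km

Each station gives a sphere (x−x_i)² + (y−y_i)² + z² = d_i² (stations at z=0).
Subtracting the Station 1 sphere from Station 2 and Station 3: z² cancels, leaving linear equations in x and y:
-143.8 x + 68.0 y = 876.04
-74.2 x + 188.2 y = 3330.62
Solving: x ≈ 2.798, y ≈ 18.800 km (keep extra digits for the depth step; rounded: 2.8, 18.8).
Then from the Station 1 sphere: z² = 71.25² − (x − 34.6)² − (y + 42.0)² with x = 2.798, y = 18.800, so z ≈ 19.198 ≈ 19.2 km.
Check against Station 4 (with the unrounded solution): distance 19.25 ≈ 19.25 km. ✓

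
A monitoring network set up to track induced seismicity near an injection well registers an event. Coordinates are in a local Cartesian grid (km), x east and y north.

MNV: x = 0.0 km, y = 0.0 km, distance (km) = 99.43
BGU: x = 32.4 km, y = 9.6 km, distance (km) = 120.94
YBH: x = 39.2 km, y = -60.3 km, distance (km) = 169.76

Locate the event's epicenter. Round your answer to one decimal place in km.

Circle about each station: x² + y² = 99.43²; (x − 32.4)² + (y − 9.6)² = 120.94²; (x − 39.2)² + (y + 60.3)² = 169.76².
Subtracting the MNV equation from the BGU and YBH equations removes the quadratic terms:
64.8 x + 19.2 y = -3598.24
78.4 x − 120.6 y = -13759.40
Solving the 2×2 system: x ≈ -74.9, y ≈ 65.4 km.

x ≈ -74.9 km, y ≈ 65.4 km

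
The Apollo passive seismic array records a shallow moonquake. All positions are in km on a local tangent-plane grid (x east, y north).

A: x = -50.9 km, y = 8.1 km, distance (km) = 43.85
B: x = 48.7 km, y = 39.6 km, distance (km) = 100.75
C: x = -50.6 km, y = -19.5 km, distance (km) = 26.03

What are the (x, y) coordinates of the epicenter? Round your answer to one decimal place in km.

-26.0 km east, -28.0 km north

Circle about each station: (x + 50.9)² + (y − 8.1)² = 43.85²; (x − 48.7)² + (y − 39.6)² = 100.75²; (x + 50.6)² + (y + 19.5)² = 26.03².
Subtracting pairs of circle equations eliminates x²+y² and gives linear equations (the radical axes):
199.2 x + 63.0 y = -6944.31
0.6 x − 55.2 y = 1529.45
Solving the 2×2 system: x ≈ -26.0, y ≈ -28.0 km.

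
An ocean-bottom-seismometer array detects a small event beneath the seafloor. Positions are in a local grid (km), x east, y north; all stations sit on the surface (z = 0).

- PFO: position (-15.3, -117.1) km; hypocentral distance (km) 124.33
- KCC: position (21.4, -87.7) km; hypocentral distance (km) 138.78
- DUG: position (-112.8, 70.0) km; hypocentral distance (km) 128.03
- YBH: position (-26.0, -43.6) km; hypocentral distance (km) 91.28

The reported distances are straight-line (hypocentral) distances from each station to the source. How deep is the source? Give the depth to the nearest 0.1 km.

Each station gives a sphere (x−x_i)² + (y−y_i)² + z² = d_i² (stations at z=0).
Subtracting the PFO sphere from KCC and DUG: z² cancels, leaving linear equations in x and y:
73.4 x + 58.8 y = -9599.19
-195.0 x + 374.2 y = 2743.61
Solving: x ≈ -96.407, y ≈ -42.907 km (keep extra digits for the depth step; rounded: -96.4, -42.9).
Then from the PFO sphere: z² = 124.33² − (x + 15.3)² − (y + 117.1)² with x = -96.407, y = -42.907, so z ≈ 58.095 ≈ 58.1 km.

z ≈ 58.1 km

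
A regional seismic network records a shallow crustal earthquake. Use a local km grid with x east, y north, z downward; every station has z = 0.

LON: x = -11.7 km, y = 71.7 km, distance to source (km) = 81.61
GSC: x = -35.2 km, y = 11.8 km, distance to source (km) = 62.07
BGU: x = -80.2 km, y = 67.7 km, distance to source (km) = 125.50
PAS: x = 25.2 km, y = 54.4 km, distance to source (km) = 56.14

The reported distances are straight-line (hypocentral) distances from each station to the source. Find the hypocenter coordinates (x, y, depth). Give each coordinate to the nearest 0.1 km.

Each station gives a sphere (x−x_i)² + (y−y_i)² + z² = d_i² (stations at z=0).
Subtracting the LON sphere from GSC and BGU: z² cancels, leaving linear equations in x and y:
-47.0 x − 119.8 y = -1091.99
-137.0 x − 8.0 y = -3352.51
Solving: x ≈ 24.500, y ≈ -0.497 km (keep extra digits for the depth step; rounded: 24.5, -0.5).
Then from the LON sphere: z² = 81.61² − (x + 11.7)² − (y − 71.7)² with x = 24.500, y = -0.497, so z ≈ 11.719 ≈ 11.7 km.
Check against PAS (with the unrounded solution): distance 56.14 ≈ 56.14 km. ✓

(24.5, -0.5, 11.7)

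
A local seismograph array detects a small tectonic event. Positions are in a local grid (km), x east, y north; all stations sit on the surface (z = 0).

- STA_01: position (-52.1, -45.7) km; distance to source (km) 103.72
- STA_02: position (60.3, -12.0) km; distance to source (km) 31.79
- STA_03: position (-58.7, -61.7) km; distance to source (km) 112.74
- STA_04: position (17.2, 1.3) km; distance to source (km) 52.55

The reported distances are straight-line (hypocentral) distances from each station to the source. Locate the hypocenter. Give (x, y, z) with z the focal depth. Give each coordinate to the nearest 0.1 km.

x ≈ 49.6 km, y ≈ -36.0 km, depth ≈ 17.9 km

Each station gives a sphere (x−x_i)² + (y−y_i)² + z² = d_i² (stations at z=0).
Subtracting the STA_01 sphere from STA_02 and STA_03: z² cancels, leaving linear equations in x and y:
224.8 x + 67.4 y = 8724.42
-13.2 x − 32.0 y = 497.21
Solving: x ≈ 49.603, y ≈ -35.999 km (keep extra digits for the depth step; rounded: 49.6, -36.0).
Then from the STA_01 sphere: z² = 103.72² − (x + 52.1)² − (y + 45.7)² with x = 49.603, y = -35.999, so z ≈ 17.895 ≈ 17.9 km.
Check against STA_04 (with the unrounded solution): distance 52.55 ≈ 52.55 km. ✓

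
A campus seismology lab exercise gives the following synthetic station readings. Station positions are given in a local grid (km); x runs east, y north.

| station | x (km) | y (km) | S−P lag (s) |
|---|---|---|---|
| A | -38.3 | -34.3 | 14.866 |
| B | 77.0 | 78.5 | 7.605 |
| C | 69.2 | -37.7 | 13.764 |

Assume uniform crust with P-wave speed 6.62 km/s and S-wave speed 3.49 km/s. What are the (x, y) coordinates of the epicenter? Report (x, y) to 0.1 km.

x ≈ 26.3 km, y ≈ 54.4 km

Distance from S−P lag: d = Δt · v_P v_S / (v_P − v_S) = Δt · (6.62·3.49)/(6.62−3.49) ≈ 7.3814·Δt.
So d_A = 109.73, d_B = 56.14, d_C = 101.60 km.
Circle about each station: (x + 38.3)² + (y + 34.3)² = 109.73²; (x − 77.0)² + (y − 78.5)² = 56.14²; (x − 69.2)² + (y + 37.7)² = 101.60².
Subtracting the A equation from the B and C equations removes the quadratic terms:
230.6 x + 225.6 y = 18336.84
215.0 x − 6.8 y = 5284.66
Solving the 2×2 system: x ≈ 26.3, y ≈ 54.4 km.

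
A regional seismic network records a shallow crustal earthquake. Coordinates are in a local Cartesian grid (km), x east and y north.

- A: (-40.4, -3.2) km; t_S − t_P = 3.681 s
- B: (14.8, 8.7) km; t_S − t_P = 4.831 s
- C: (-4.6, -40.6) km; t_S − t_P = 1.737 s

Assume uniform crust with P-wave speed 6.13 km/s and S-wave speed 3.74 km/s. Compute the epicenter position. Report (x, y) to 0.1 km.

(-14.5, -27.2)

Distance from S−P lag: d = Δt · v_P v_S / (v_P − v_S) = Δt · (6.13·3.74)/(6.13−3.74) ≈ 9.5926·Δt.
So d_A = 35.31, d_B = 46.34, d_C = 16.66 km.
Circle about each station: (x + 40.4)² + (y + 3.2)² = 35.31²; (x − 14.8)² + (y − 8.7)² = 46.34²; (x + 4.6)² + (y + 40.6)² = 16.66².
Subtracting pairs of circle equations eliminates x²+y² and gives linear equations (the radical axes):
110.4 x + 23.8 y = -2248.27
71.6 x − 74.8 y = 996.36
Solving the 2×2 system: x ≈ -14.5, y ≈ -27.2 km.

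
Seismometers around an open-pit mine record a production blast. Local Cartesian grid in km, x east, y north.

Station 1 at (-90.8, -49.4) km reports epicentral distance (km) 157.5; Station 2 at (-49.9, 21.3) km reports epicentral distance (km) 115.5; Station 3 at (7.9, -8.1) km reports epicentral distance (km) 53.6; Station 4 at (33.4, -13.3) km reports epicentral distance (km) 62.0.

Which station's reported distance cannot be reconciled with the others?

Station 4

Solve using three stations at a time. Using Station 1, Station 2, Station 3 (subtract circle equations pairwise → linear system) gives (x, y) ≈ (61.5, -9.2).
Distances from that point to each station vs reported:
  Station 1: calculated 157.5 vs reported 157.5 → residual 0.0 km
  Station 2: calculated 115.5 vs reported 115.5 → residual 0.0 km
  Station 3: calculated 53.6 vs reported 53.6 → residual 0.0 km
  Station 4: calculated 28.4 vs reported 62.0 → residual 33.6 km
Station 1, Station 2, Station 3 are mutually consistent (residuals ≈ 0); Station 4 is off by 33.6 km.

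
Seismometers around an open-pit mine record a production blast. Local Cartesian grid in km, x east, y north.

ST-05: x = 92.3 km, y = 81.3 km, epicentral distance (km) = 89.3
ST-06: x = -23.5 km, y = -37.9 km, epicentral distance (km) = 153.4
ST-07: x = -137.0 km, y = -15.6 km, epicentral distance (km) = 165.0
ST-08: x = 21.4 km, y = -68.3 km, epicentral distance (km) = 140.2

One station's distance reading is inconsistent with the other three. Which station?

Solve using three stations at a time. Using ST-05, ST-07, ST-08 (subtract circle equations pairwise → linear system) gives (x, y) ≈ (3.6, 70.8).
Distances from that point to each station vs reported:
  ST-05: calculated 89.3 vs reported 89.3 → residual 0.0 km
  ST-06: calculated 112.0 vs reported 153.4 → residual 41.4 km
  ST-07: calculated 165.0 vs reported 165.0 → residual 0.0 km
  ST-08: calculated 140.2 vs reported 140.2 → residual 0.0 km
ST-05, ST-07, ST-08 are mutually consistent (residuals ≈ 0); ST-06 is off by 41.4 km.

ST-06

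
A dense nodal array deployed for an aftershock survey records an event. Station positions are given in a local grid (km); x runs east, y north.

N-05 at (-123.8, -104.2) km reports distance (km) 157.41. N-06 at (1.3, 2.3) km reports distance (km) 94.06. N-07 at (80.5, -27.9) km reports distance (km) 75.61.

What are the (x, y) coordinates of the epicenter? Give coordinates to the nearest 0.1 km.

Circle about each station: (x + 123.8)² + (y + 104.2)² = 157.41²; (x − 1.3)² + (y − 2.3)² = 94.06²; (x − 80.5)² + (y + 27.9)² = 75.61².
Subtracting the N-05 equation from the N-06 and N-07 equations removes the quadratic terms:
250.2 x + 213.0 y = -10246.48
408.6 x + 152.6 y = 135.62
Solving the 2×2 system: x ≈ 32.6, y ≈ -86.4 km.
Check against N-05 (with the unrounded x, y): √((x + 123.8)²+(y + 104.2)²) = 157.41 ≈ 157.41 km. ✓

x ≈ 32.6 km, y ≈ -86.4 km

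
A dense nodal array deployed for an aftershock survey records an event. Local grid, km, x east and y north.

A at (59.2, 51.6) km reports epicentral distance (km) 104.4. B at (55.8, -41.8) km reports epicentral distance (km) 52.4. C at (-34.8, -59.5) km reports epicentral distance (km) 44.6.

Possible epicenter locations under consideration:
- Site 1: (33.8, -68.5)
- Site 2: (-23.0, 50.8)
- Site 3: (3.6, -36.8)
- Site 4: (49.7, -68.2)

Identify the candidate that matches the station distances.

For each candidate, compare |candidate − station| to the reported distance:
Site 1: residuals A 18.4, B 17.8, C 24.6 → max 24.6 km
Site 2: residuals A 22.2, B 69.2, C 66.3 → max 69.2 km
Site 3: residuals A 0.0, B 0.0, C 0.0 → max 0.0 km
Site 4: residuals A 15.8, B 25.3, C 40.3 → max 40.3 km
Only Site 3 has all residuals ≈ 0.

Site 3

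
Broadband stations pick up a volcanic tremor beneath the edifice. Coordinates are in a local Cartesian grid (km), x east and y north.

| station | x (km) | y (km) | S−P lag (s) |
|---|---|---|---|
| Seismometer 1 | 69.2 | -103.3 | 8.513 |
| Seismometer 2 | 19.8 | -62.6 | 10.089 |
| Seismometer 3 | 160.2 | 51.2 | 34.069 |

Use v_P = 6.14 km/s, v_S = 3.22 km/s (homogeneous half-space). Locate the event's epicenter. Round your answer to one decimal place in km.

Distance from S−P lag: d = Δt · v_P v_S / (v_P − v_S) = Δt · (6.14·3.22)/(6.14−3.22) ≈ 6.7708·Δt.
So d_Seismometer 1 = 57.64, d_Seismometer 2 = 68.31, d_Seismometer 3 = 230.68 km.
Circle about each station: (x − 69.2)² + (y + 103.3)² = 57.64²; (x − 19.8)² + (y + 62.6)² = 68.31²; (x − 160.2)² + (y − 51.2)² = 230.68².
Subtracting the Seismometer 1 equation from the Seismometer 2 and Seismometer 3 equations removes the quadratic terms:
-98.8 x + 81.4 y = -12492.62
182.0 x + 309.0 y = -37064.94
Solving the 2×2 system: x ≈ 18.6, y ≈ -130.9 km.
Check against Seismometer 1 (with the unrounded x, y): √((x − 69.2)²+(y + 103.3)²) = 57.64 ≈ 57.64 km. ✓

18.6 km east, -130.9 km north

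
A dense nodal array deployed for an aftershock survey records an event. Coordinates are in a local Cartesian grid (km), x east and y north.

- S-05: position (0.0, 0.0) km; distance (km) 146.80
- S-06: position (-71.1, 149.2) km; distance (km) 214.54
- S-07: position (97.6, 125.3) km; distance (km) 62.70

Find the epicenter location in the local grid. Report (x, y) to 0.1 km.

x ≈ 128.6 km, y ≈ 70.8 km

Circle about each station: x² + y² = 146.80²; (x + 71.1)² + (y − 149.2)² = 214.54²; (x − 97.6)² + (y − 125.3)² = 62.70².
Subtracting the S-05 equation from the S-06 and S-07 equations removes the quadratic terms:
-142.2 x + 298.4 y = 2838.68
195.2 x + 250.6 y = 42844.80
Solving the 2×2 system: x ≈ 128.6, y ≈ 70.8 km.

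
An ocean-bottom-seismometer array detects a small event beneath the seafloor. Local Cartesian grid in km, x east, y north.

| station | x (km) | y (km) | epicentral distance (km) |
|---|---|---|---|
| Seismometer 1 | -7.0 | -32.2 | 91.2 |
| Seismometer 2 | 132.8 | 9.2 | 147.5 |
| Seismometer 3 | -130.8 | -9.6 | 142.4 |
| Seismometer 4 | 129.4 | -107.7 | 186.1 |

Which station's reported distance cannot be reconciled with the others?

Seismometer 4

Solve using three stations at a time. Using Seismometer 1, Seismometer 2, Seismometer 3 (subtract circle equations pairwise → linear system) gives (x, y) ≈ (-6.0, 58.9).
Distances from that point to each station vs reported:
  Seismometer 1: calculated 91.1 vs reported 91.2 → residual 0.1 km
  Seismometer 2: calculated 147.5 vs reported 147.5 → residual 0.0 km
  Seismometer 3: calculated 142.4 vs reported 142.4 → residual 0.0 km
  Seismometer 4: calculated 214.7 vs reported 186.1 → residual 28.6 km
Seismometer 1, Seismometer 2, Seismometer 3 are mutually consistent (residuals ≈ 0); Seismometer 4 is off by 28.6 km.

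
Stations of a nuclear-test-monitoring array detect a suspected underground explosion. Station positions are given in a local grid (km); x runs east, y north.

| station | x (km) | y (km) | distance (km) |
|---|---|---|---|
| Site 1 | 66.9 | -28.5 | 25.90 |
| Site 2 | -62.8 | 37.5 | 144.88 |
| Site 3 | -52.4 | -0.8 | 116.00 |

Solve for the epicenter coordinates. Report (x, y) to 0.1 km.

x ≈ 52.6 km, y ≈ -50.1 km

Circle about each station: (x − 66.9)² + (y + 28.5)² = 25.90²; (x + 62.8)² + (y − 37.5)² = 144.88²; (x + 52.4)² + (y + 0.8)² = 116.00².
Subtracting the Site 1 equation from the Site 2 and Site 3 equations removes the quadratic terms:
-259.4 x + 132.0 y = -20257.17
-238.6 x + 55.4 y = -15326.65
Solving the 2×2 system: x ≈ 52.6, y ≈ -50.1 km.
Check against Site 1 (with the unrounded x, y): √((x − 66.9)²+(y + 28.5)²) = 25.89 ≈ 25.90 km. ✓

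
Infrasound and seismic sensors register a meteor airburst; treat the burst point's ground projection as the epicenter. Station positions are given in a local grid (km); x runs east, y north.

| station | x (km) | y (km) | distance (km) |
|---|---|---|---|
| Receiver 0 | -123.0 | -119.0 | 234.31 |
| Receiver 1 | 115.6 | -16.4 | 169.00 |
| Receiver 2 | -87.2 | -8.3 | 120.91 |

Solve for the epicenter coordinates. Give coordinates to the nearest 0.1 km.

Circle about each station: (x + 123.0)² + (y + 119.0)² = 234.31²; (x − 115.6)² + (y + 16.4)² = 169.00²; (x + 87.2)² + (y + 8.3)² = 120.91².
Subtracting the Receiver 0 equation from the Receiver 1 and Receiver 2 equations removes the quadratic terms:
477.2 x + 205.2 y = 10682.50
71.6 x + 221.4 y = 18664.68
Solving the 2×2 system: x ≈ -16.1, y ≈ 89.5 km.

x ≈ -16.1 km, y ≈ 89.5 km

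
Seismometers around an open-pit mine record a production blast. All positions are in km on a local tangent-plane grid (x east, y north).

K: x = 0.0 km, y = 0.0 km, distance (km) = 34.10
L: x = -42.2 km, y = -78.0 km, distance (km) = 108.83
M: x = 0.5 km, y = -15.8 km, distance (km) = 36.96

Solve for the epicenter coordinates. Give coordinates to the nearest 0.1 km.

x ≈ 34.1 km, y ≈ -0.4 km

Circle about each station: x² + y² = 34.10²; (x + 42.2)² + (y + 78.0)² = 108.83²; (x − 0.5)² + (y + 15.8)² = 36.96².
Subtracting the K equation from the L and M equations removes the quadratic terms:
-84.4 x − 156.0 y = -2816.32
1.0 x − 31.6 y = 46.66
Solving the 2×2 system: x ≈ 34.1, y ≈ -0.4 km.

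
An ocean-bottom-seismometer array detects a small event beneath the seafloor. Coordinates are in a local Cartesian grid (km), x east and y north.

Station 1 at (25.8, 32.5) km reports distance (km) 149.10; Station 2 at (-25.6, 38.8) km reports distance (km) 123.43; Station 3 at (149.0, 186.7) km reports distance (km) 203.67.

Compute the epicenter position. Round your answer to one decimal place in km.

x ≈ -52.8 km, y ≈ 159.2 km

Circle about each station: (x − 25.8)² + (y − 32.5)² = 149.10²; (x + 25.6)² + (y − 38.8)² = 123.43²; (x − 149.0)² + (y − 186.7)² = 203.67².
Subtracting pairs of circle equations eliminates x²+y² and gives linear equations (the radical axes):
-102.8 x + 12.6 y = 7434.76
246.4 x + 308.4 y = 36085.34
Solving the 2×2 system: x ≈ -52.8, y ≈ 159.2 km.
Check against Station 1 (with the unrounded x, y): √((x − 25.8)²+(y − 32.5)²) = 149.11 ≈ 149.10 km. ✓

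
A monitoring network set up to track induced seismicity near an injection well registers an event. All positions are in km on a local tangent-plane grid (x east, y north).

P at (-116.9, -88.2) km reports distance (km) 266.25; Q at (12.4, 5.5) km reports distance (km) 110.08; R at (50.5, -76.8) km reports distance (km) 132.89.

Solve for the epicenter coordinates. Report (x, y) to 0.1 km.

117.6 km east, 37.9 km north

Circle about each station: (x + 116.9)² + (y + 88.2)² = 266.25²; (x − 12.4)² + (y − 5.5)² = 110.08²; (x − 50.5)² + (y + 76.8)² = 132.89².
Subtracting pairs of circle equations eliminates x²+y² and gives linear equations (the radical axes):
258.6 x + 187.4 y = 37510.62
334.8 x + 22.8 y = 40232.95
Solving the 2×2 system: x ≈ 117.6, y ≈ 37.9 km.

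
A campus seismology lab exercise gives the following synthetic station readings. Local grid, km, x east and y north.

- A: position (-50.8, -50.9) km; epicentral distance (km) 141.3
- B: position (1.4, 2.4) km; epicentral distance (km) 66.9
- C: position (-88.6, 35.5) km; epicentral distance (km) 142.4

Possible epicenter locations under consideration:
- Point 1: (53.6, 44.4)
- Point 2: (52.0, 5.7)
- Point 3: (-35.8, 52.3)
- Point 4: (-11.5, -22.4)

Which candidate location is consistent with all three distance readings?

Point 1

For each candidate, compare |candidate − station| to the reported distance:
Point 1: residuals A 0.1, B 0.1, C 0.1 → max 0.1 km
Point 2: residuals A 23.9, B 16.2, C 1.3 → max 23.9 km
Point 3: residuals A 37.0, B 4.7, C 87.0 → max 87.0 km
Point 4: residuals A 92.8, B 38.9, C 46.0 → max 92.8 km
Only Point 1 has all residuals ≈ 0.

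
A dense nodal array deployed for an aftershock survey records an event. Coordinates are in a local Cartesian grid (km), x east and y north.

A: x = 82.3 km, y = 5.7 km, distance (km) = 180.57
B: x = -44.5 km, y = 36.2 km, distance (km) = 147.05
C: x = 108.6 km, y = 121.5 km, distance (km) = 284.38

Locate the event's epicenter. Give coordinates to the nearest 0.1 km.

Circle about each station: (x − 82.3)² + (y − 5.7)² = 180.57²; (x + 44.5)² + (y − 36.2)² = 147.05²; (x − 108.6)² + (y − 121.5)² = 284.38².
Subtracting the A equation from the B and C equations removes the quadratic terms:
-253.6 x + 61.0 y = 7466.73
52.6 x + 231.6 y = -28516.03
Solving the 2×2 system: x ≈ -56.0, y ≈ -110.4 km.

-56.0 km east, -110.4 km north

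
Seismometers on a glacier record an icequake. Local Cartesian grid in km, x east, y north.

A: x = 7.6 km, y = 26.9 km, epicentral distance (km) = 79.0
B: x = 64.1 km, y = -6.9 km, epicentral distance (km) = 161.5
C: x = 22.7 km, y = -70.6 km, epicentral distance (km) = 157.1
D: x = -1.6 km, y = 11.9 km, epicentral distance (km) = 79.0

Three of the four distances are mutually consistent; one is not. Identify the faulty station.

Solve using three stations at a time. Using A, C, D (subtract circle equations pairwise → linear system) gives (x, y) ≈ (-63.9, 60.5).
Distances from that point to each station vs reported:
  A: calculated 79.0 vs reported 79.0 → residual 0.0 km
  B: calculated 144.7 vs reported 161.5 → residual 16.8 km
  C: calculated 157.1 vs reported 157.1 → residual 0.0 km
  D: calculated 79.0 vs reported 79.0 → residual 0.0 km
A, C, D are mutually consistent (residuals ≈ 0); B is off by 16.8 km.

B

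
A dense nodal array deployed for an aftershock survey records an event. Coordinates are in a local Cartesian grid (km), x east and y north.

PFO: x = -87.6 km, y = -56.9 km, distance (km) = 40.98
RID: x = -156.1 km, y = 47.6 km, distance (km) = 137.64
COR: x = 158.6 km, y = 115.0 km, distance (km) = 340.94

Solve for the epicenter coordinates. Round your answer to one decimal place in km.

(-117.8, -84.6)

Circle about each station: (x + 87.6)² + (y + 56.9)² = 40.98²; (x + 156.1)² + (y − 47.6)² = 137.64²; (x − 158.6)² + (y − 115.0)² = 340.94².
Subtracting the PFO equation from the RID and COR equations removes the quadratic terms:
-137.0 x + 209.0 y = -1543.81
492.4 x + 343.8 y = -87093.13
Solving the 2×2 system: x ≈ -117.8, y ≈ -84.6 km.
Check against PFO (with the unrounded x, y): √((x + 87.6)²+(y + 56.9)²) = 40.98 ≈ 40.98 km. ✓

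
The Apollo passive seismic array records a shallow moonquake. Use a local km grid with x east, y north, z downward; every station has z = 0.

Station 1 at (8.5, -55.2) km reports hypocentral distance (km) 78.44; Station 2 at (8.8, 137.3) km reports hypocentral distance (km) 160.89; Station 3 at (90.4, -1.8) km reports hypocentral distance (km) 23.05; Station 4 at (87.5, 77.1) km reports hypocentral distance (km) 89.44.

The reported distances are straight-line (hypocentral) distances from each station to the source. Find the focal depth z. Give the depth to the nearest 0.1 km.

depth ≈ 10.8 km

Each station gives a sphere (x−x_i)² + (y−y_i)² + z² = d_i² (stations at z=0).
Subtracting the Station 1 sphere from Station 2 and Station 3: z² cancels, leaving linear equations in x and y:
0.6 x + 385.0 y = -3923.32
163.8 x + 106.8 y = 10677.64
Solving: x ≈ 71.904, y ≈ -10.302 km (keep extra digits for the depth step; rounded: 71.9, -10.3).
Then from the Station 1 sphere: z² = 78.44² − (x − 8.5)² − (y + 55.2)² with x = 71.904, y = -10.302, so z ≈ 10.814 ≈ 10.8 km.
Check against Station 4 (with the unrounded solution): distance 89.44 ≈ 89.44 km. ✓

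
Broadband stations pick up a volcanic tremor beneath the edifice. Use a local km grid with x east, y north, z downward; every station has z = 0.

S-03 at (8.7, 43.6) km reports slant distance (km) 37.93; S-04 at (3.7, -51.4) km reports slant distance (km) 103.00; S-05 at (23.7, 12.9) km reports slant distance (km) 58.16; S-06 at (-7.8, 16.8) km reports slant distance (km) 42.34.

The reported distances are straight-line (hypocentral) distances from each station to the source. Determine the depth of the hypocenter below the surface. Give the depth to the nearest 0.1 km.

depth ≈ 30.7 km

Each station gives a sphere (x−x_i)² + (y−y_i)² + z² = d_i² (stations at z=0).
Subtracting the S-03 sphere from S-04 and S-05: z² cancels, leaving linear equations in x and y:
-10.0 x − 190.0 y = -8491.32
30.0 x − 61.4 y = -3192.45
Solving: x ≈ -13.494, y ≈ 45.401 km (keep extra digits for the depth step; rounded: -13.5, 45.4).
Then from the S-03 sphere: z² = 37.93² − (x − 8.7)² − (y − 43.6)² with x = -13.494, y = 45.401, so z ≈ 30.706 ≈ 30.7 km.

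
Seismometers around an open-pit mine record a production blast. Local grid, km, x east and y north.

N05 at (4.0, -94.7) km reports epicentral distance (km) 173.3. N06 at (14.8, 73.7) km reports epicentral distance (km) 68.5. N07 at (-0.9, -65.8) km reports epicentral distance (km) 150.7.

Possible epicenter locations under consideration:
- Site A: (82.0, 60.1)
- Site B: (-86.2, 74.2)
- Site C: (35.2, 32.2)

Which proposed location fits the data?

For each candidate, compare |candidate − station| to the reported distance:
Site A: residuals N05 0.0, N06 0.1, N07 0.0 → max 0.1 km
Site B: residuals N05 18.2, N06 32.5, N07 13.2 → max 32.5 km
Site C: residuals N05 42.6, N06 22.3, N07 46.3 → max 46.3 km
Only Site A has all residuals ≈ 0.

Site A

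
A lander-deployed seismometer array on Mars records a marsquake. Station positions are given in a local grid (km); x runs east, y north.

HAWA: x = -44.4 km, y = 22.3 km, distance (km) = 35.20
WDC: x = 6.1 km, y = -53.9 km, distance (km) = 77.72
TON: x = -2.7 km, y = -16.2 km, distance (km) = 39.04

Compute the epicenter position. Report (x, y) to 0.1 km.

(-9.2, 22.3)

Circle about each station: (x + 44.4)² + (y − 22.3)² = 35.20²; (x − 6.1)² + (y + 53.9)² = 77.72²; (x + 2.7)² + (y + 16.2)² = 39.04².
Subtracting the HAWA equation from the WDC and TON equations removes the quadratic terms:
101.0 x − 152.4 y = -4327.59
83.4 x − 77.0 y = -2484.00
Solving the 2×2 system: x ≈ -9.2, y ≈ 22.3 km.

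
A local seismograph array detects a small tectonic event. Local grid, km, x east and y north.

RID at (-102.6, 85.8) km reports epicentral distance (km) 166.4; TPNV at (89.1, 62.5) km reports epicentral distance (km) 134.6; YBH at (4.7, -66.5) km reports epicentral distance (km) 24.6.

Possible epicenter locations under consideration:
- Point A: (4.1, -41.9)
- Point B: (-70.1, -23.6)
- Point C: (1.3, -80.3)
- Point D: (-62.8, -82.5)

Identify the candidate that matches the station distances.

Point A

For each candidate, compare |candidate − station| to the reported distance:
Point A: residuals RID 0.0, TPNV 0.0, YBH 0.0 → max 0.0 km
Point B: residuals RID 52.3, TPNV 46.4, YBH 61.6 → max 61.6 km
Point C: residuals RID 29.5, TPNV 33.0, YBH 10.4 → max 33.0 km
Point D: residuals RID 6.5, TPNV 75.4, YBH 44.8 → max 75.4 km
Only Point A has all residuals ≈ 0.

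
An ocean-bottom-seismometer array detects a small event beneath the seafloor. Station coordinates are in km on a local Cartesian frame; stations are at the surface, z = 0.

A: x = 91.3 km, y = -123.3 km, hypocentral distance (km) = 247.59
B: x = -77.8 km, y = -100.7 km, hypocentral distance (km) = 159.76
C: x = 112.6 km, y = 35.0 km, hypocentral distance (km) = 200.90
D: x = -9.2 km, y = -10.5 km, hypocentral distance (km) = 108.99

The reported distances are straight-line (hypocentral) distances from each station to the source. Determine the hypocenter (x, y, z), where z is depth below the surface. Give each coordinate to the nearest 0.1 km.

Each station gives a sphere (x−x_i)² + (y−y_i)² + z² = d_i² (stations at z=0).
Subtracting the A sphere from B and C: z² cancels, leaving linear equations in x and y:
-338.2 x + 45.2 y = 28432.30
42.6 x + 316.6 y = 11305.18
Solving: x ≈ -77.896, y ≈ 46.189 km (keep extra digits for the depth step; rounded: -77.9, 46.2).
Then from the A sphere: z² = 247.59² − (x − 91.3)² − (y + 123.3)² with x = -77.896, y = 46.189, so z ≈ 62.825 ≈ 62.8 km.
Check against D (with the unrounded solution): distance 108.99 ≈ 108.99 km. ✓

(-77.9, 46.2, 62.8)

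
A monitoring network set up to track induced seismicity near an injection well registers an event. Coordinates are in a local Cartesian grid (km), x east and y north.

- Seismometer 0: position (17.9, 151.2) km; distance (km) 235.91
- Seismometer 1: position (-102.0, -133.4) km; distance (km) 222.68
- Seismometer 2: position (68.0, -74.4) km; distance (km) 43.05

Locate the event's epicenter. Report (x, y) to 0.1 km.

Circle about each station: (x − 17.9)² + (y − 151.2)² = 235.91²; (x + 102.0)² + (y + 133.4)² = 222.68²; (x − 68.0)² + (y + 74.4)² = 43.05².
Subtracting pairs of circle equations eliminates x²+y² and gives linear equations (the radical axes):
-239.8 x − 569.2 y = 11084.86
100.2 x − 451.2 y = 40777.74
Solving the 2×2 system: x ≈ 110.2, y ≈ -65.9 km.

110.2 km east, -65.9 km north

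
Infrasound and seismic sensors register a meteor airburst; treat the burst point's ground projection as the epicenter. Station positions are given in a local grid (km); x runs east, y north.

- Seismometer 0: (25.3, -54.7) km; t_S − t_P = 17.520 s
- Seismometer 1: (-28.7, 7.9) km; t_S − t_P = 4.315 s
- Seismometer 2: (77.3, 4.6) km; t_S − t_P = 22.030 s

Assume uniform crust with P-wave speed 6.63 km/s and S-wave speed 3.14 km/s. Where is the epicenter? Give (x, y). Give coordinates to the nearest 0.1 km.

Distance from S−P lag: d = Δt · v_P v_S / (v_P − v_S) = Δt · (6.63·3.14)/(6.63−3.14) ≈ 5.9651·Δt.
So d_Seismometer 0 = 104.51, d_Seismometer 1 = 25.74, d_Seismometer 2 = 131.41 km.
Circle about each station: (x − 25.3)² + (y + 54.7)² = 104.51²; (x + 28.7)² + (y − 7.9)² = 25.74²; (x − 77.3)² + (y − 4.6)² = 131.41².
Subtracting the Seismometer 0 equation from the Seismometer 1 and Seismometer 2 equations removes the quadratic terms:
-108.0 x + 125.2 y = 7513.71
104.0 x + 118.6 y = -3981.98
Solving the 2×2 system: x ≈ -53.8, y ≈ 13.6 km.
Check against Seismometer 0 (with the unrounded x, y): √((x − 25.3)²+(y + 54.7)²) = 104.51 ≈ 104.51 km. ✓

x ≈ -53.8 km, y ≈ 13.6 km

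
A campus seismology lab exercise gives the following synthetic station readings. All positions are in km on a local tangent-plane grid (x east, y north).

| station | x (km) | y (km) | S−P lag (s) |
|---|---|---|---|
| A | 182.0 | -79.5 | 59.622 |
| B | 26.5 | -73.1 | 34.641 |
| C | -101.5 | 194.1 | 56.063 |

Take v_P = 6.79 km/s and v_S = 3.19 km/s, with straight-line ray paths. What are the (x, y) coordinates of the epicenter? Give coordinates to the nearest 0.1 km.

x ≈ -172.3 km, y ≈ -135.7 km

Distance from S−P lag: d = Δt · v_P v_S / (v_P − v_S) = Δt · (6.79·3.19)/(6.79−3.19) ≈ 6.0167·Δt.
So d_A = 358.73, d_B = 208.42, d_C = 337.31 km.
Circle about each station: (x − 182.0)² + (y + 79.5)² = 358.73²; (x − 26.5)² + (y + 73.1)² = 208.42²; (x + 101.5)² + (y − 194.1)² = 337.31².
Subtracting the A equation from the B and C equations removes the quadratic terms:
-311.0 x + 12.8 y = 51849.93
-567.0 x + 547.2 y = 23441.99
Solving the 2×2 system: x ≈ -172.3, y ≈ -135.7 km.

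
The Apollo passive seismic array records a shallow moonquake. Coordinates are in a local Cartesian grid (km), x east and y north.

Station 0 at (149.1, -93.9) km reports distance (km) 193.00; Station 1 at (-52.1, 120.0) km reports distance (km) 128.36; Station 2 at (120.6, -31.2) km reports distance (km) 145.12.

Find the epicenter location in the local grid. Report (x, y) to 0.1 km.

Circle about each station: (x − 149.1)² + (y + 93.9)² = 193.00²; (x + 52.1)² + (y − 120.0)² = 128.36²; (x − 120.6)² + (y + 31.2)² = 145.12².
Subtracting the Station 0 equation from the Station 1 and Station 2 equations removes the quadratic terms:
-402.4 x + 427.8 y = 6839.10
-57.0 x + 125.4 y = 658.97
Solving the 2×2 system: x ≈ -22.1, y ≈ -4.8 km.
Check against Station 0 (with the unrounded x, y): √((x − 149.1)²+(y + 93.9)²) = 192.99 ≈ 193.00 km. ✓

-22.1 km east, -4.8 km north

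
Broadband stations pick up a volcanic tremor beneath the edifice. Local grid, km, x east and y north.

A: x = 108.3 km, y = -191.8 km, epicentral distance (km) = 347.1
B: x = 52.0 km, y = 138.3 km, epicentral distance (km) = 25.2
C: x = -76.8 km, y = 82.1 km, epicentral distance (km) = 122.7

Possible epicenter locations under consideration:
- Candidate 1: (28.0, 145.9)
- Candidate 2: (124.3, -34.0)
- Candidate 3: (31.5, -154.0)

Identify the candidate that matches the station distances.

Candidate 1

For each candidate, compare |candidate − station| to the reported distance:
Candidate 1: residuals A 0.0, B 0.0, C 0.0 → max 0.0 km
Candidate 2: residuals A 188.5, B 161.7, C 109.5 → max 188.5 km
Candidate 3: residuals A 261.5, B 267.8, C 137.1 → max 267.8 km
Only Candidate 1 has all residuals ≈ 0.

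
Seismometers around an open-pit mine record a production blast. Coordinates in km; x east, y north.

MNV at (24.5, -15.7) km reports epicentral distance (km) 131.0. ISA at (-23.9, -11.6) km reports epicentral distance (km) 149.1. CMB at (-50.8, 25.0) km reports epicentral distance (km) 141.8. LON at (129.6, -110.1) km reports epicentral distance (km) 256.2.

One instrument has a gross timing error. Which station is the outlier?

Solve using three stations at a time. Using MNV, ISA, CMB (subtract circle equations pairwise → linear system) gives (x, y) ≈ (63.1, 109.5).
Distances from that point to each station vs reported:
  MNV: calculated 131.1 vs reported 131.0 → residual 0.1 km
  ISA: calculated 149.2 vs reported 149.1 → residual 0.1 km
  CMB: calculated 141.9 vs reported 141.8 → residual 0.1 km
  LON: calculated 229.5 vs reported 256.2 → residual 26.7 km
MNV, ISA, CMB are mutually consistent (residuals ≈ 0); LON is off by 26.7 km.

LON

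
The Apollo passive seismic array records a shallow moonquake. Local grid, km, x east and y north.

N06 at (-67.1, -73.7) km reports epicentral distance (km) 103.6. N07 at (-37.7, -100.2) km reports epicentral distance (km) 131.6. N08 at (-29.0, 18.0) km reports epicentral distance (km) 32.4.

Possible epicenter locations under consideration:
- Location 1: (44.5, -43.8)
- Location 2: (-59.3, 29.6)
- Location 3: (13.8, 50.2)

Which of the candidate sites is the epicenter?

For each candidate, compare |candidate − station| to the reported distance:
Location 1: residuals N06 11.9, N07 31.9, N08 63.6 → max 63.6 km
Location 2: residuals N06 0.0, N07 0.0, N08 0.0 → max 0.0 km
Location 3: residuals N06 44.4, N07 27.4, N08 21.2 → max 44.4 km
Only Location 2 has all residuals ≈ 0.

Location 2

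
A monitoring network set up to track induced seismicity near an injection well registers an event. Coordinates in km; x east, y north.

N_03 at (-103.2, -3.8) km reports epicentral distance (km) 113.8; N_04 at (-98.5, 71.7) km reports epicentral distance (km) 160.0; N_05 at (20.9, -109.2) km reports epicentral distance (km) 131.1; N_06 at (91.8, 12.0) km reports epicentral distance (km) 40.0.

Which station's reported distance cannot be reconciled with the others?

N_03

Solve using three stations at a time. Using N_04, N_05, N_06 (subtract circle equations pairwise → linear system) gives (x, y) ≈ (52.3, 18.1).
Distances from that point to each station vs reported:
  N_03: calculated 157.0 vs reported 113.8 → residual 43.2 km
  N_04: calculated 160.0 vs reported 160.0 → residual 0.0 km
  N_05: calculated 131.1 vs reported 131.1 → residual 0.0 km
  N_06: calculated 40.0 vs reported 40.0 → residual 0.0 km
N_04, N_05, N_06 are mutually consistent (residuals ≈ 0); N_03 is off by 43.2 km.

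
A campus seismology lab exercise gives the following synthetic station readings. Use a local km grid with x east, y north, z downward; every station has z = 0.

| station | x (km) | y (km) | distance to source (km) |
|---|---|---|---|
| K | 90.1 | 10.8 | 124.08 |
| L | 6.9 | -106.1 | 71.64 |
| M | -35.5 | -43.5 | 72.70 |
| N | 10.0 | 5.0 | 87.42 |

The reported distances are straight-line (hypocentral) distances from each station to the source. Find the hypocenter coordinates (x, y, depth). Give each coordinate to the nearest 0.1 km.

Each station gives a sphere (x−x_i)² + (y−y_i)² + z² = d_i² (stations at z=0).
Subtracting the K sphere from L and M: z² cancels, leaving linear equations in x and y:
-166.4 x − 233.8 y = 13333.73
-251.2 x − 108.6 y = 5028.41
Solving: x ≈ 6.700, y ≈ -61.799 km (keep extra digits for the depth step; rounded: 6.7, -61.8).
Then from the K sphere: z² = 124.08² − (x − 90.1)² − (y − 10.8)² with x = 6.700, y = -61.799, so z ≈ 56.300 ≈ 56.3 km.

x ≈ 6.7 km, y ≈ -61.8 km, depth ≈ 56.3 km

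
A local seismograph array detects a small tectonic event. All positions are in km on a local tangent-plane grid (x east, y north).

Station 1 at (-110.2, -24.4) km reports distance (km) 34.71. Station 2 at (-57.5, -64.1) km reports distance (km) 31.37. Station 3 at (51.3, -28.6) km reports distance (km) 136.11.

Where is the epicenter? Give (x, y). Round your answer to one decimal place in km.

Circle about each station: (x + 110.2)² + (y + 24.4)² = 34.71²; (x + 57.5)² + (y + 64.1)² = 31.37²; (x − 51.3)² + (y + 28.6)² = 136.11².
Subtracting pairs of circle equations eliminates x²+y² and gives linear equations (the radical axes):
105.4 x − 79.4 y = -5103.63
323.0 x − 8.4 y = -26610.90
Solving the 2×2 system: x ≈ -83.6, y ≈ -46.7 km.
Check against Station 1 (with the unrounded x, y): √((x + 110.2)²+(y + 24.4)²) = 34.71 ≈ 34.71 km. ✓

x ≈ -83.6 km, y ≈ -46.7 km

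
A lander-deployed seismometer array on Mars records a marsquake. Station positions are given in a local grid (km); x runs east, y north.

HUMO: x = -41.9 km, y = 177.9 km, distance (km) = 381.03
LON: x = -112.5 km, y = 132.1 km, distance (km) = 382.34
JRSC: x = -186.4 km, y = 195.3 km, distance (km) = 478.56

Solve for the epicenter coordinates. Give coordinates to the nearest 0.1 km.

Circle about each station: (x + 41.9)² + (y − 177.9)² = 381.03²; (x + 112.5)² + (y − 132.1)² = 382.34²; (x + 186.4)² + (y − 195.3)² = 478.56².
Subtracting the HUMO equation from the LON and JRSC equations removes the quadratic terms:
-141.2 x − 91.6 y = -4297.37
-289.0 x + 34.8 y = -44352.78
Solving the 2×2 system: x ≈ 134.2, y ≈ -160.0 km.
Check against HUMO (with the unrounded x, y): √((x + 41.9)²+(y − 177.9)²) = 381.01 ≈ 381.03 km. ✓

(134.2, -160.0)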